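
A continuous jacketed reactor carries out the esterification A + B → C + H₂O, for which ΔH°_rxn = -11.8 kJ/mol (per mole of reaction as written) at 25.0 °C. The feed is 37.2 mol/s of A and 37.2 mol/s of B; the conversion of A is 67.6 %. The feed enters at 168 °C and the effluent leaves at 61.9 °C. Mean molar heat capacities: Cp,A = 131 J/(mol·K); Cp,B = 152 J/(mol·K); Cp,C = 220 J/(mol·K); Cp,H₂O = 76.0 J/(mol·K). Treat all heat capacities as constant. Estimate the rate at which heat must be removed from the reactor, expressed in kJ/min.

Extent of reaction ξ = 0.676 × 37.2 = 25.147 mol/s
Reaction term: ξ·ΔH°_rxn = 25.147 × -11.8 = -296.74 kJ/s
Sensible, feed 168→25 °C: -1505.4 kJ/s
Outlet flows (mol/s): A 12.053, B 12.053, C 25.147, H₂O 25.147
Sensible, products 25→61.9 °C: 400.53 kJ/s
Q = ΔH = -1401.7 kJ/s = -1401.7 kW
Heat removed = 84099 kJ/min

Q_out = 84100 kJ/min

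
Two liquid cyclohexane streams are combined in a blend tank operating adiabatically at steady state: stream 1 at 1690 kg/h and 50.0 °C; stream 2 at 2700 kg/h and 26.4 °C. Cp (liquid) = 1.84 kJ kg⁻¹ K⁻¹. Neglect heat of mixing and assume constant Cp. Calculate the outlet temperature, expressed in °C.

No heat crosses the boundary, so H_out = H_in.
T_out = Σ ṁᵢCp,ᵢTᵢ / Σ ṁᵢCp,ᵢ
      = 286640 / 8077.6 = 35.485 °C

T_out = 35.5 °C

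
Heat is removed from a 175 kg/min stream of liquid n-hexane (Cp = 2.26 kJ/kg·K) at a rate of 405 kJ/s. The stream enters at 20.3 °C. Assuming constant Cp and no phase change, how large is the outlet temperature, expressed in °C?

T_out = -41.1 °C

Q = 405 kJ/s = 24300 kJ/min
ΔT = Q/(ṁ·Cp) = 24300/(175×2.26) = 61.441 K
T_out = 20.3 − 61.441 = -41.141 °C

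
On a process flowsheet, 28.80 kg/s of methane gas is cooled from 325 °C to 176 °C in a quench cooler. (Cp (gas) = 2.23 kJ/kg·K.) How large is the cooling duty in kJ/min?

Q = ṁ·Cp·ΔT = 28.80 × 2.23 × (176 − 325) = -9569.4 kJ/s
Cooling duty = 574160 kJ/min

Q_c = 574000 kJ/min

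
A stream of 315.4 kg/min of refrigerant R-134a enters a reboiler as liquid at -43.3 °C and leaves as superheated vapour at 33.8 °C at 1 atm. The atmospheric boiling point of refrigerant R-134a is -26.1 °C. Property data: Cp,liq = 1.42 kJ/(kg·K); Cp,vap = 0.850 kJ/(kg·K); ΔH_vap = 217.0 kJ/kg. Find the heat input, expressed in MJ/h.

Q = 5530 MJ/h

liquid -43.3→-26.1 °C: 24.424 kJ/kg
vaporisation at -26.1 °C: 217 kJ/kg
vapour -26.1→33.8 °C: 50.915 kJ/kg
Δh = 24.424 + 217 + 50.915 = 292.34 kJ/kg
Q = ṁ·Δh = 315.4 kg/min × 292.34 kJ/kg = 92204 kJ/min
|Q| = 1536.7 kW = 5532.2 MJ/h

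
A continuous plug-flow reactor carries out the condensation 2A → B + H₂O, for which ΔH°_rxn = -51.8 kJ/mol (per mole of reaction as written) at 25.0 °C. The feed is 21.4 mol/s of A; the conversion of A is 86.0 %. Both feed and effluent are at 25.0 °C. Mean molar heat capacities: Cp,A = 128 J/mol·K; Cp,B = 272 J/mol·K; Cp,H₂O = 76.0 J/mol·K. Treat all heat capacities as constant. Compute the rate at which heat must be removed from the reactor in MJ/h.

Q_out = 1720 MJ/h

Extent of reaction ξ = 0.860 × 21.4 / 2 = 9.202 mol/s
Reaction term: ξ·ΔH°_rxn = 9.202 × -51.8 = -476.66 kJ/s
Q = ΔH = -476.66 kJ/s = -476.66 kW
Heat removed = 1716 MJ/h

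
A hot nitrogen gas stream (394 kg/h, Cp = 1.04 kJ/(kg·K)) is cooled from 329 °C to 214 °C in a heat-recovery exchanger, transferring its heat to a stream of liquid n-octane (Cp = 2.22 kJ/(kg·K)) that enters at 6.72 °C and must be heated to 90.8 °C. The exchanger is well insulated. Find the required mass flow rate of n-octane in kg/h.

ṁ_c = 252 kg/h

Heat released by hot stream: Q = 394 × 1.04 × (329 − 214) = 47122 kJ/h
Energy balance on cold side (adiabatic exchanger): Q = ṁ_c·Cp_c·(T_c,out − T_c,in)
ṁ_c = 47122 / [2.22 × (90.8 − 6.72)] = 252.45 kg/h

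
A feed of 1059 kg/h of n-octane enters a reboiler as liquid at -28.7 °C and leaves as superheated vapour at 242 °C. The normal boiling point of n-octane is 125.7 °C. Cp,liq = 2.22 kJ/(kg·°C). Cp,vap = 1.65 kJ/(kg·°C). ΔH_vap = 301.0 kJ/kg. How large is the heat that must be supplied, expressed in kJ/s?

liquid -28.7→125.7 °C: 342.77 kJ/kg
vaporisation at 125.7 °C: 301 kJ/kg
vapour 125.7→242 °C: 191.89 kJ/kg
Δh = 342.77 + 301 + 191.89 = 835.66 kJ/kg
Q = ṁ·Δh = 1059 kg/h × 835.66 kJ/kg = 884970 kJ/h
|Q| = 245.82 kW

Q = 246 kJ/s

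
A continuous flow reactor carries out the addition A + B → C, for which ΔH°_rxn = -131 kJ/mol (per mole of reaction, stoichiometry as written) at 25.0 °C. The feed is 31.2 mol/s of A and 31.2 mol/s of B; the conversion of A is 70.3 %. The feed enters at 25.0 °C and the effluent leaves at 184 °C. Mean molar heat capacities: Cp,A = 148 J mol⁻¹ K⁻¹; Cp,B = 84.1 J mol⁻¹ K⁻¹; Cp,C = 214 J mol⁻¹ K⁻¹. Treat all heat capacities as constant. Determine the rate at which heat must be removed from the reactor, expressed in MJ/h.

Extent of reaction ξ = 0.703 × 31.2 = 21.934 mol/s
Reaction term: ξ·ΔH°_rxn = 21.934 × -131 = -2873.3 kJ/s
Sensible, feed 25.0→25 °C: 0 kJ/s
Outlet flows (mol/s): A 9.2664, B 9.2664, C 21.934
Sensible, products 25→184 °C: 1088.3 kJ/s
Q = ΔH = -1785 kJ/s = -1785 kW
Heat removed = 6426.1 MJ/h

Q_out = 6430 MJ/h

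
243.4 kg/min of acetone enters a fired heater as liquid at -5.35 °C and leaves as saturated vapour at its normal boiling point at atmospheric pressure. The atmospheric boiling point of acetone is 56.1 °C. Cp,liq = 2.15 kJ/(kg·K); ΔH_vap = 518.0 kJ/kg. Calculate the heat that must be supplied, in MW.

Q = 2.64 MW

liquid -5.35→56.1 °C: 132.12 kJ/kg
vaporisation at 56.1 °C: 518 kJ/kg
Δh = 132.12 + 518 = 650.12 kJ/kg
Q = ṁ·Δh = 243.4 kg/min × 650.12 kJ/kg = 158240 kJ/min
|Q| = 2637.3 kW = 2.6373 MW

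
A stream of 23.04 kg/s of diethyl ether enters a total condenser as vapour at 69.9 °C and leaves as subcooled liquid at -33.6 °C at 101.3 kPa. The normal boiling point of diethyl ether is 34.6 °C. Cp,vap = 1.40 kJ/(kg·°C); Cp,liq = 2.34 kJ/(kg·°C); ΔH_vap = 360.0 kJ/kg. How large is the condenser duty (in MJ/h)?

vapour 69.9→34.6 °C: -49.42 kJ/kg
condensation at 34.6 °C: -360 kJ/kg
liquid 34.6→-33.6 °C: -159.59 kJ/kg
Δh = -49.42 + -360 + -159.59 = -569.01 kJ/kg
Q = ṁ·Δh = 23.04 kg/s × -569.01 kJ/kg = -13110 kJ/s
|Q| = 13110 kW = 47196 MJ/h

Q_c = 47200 MJ/h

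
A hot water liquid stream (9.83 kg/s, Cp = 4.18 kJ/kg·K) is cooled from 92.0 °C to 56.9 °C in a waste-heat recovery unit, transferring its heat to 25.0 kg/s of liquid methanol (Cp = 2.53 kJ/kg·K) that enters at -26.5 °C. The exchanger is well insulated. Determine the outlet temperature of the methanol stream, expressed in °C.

T_c,out = -3.70 °C

Heat released by hot stream: Q = 9.83 × 4.18 × (92.0 − 56.9) = 1442.2 kJ/s
Energy balance on cold side (adiabatic exchanger): Q = ṁ_c·Cp_c·(T_c,out − T_c,in)
T_c,out = -26.5 + 1442.2/(25.0 × 2.53) = -3.6978 °C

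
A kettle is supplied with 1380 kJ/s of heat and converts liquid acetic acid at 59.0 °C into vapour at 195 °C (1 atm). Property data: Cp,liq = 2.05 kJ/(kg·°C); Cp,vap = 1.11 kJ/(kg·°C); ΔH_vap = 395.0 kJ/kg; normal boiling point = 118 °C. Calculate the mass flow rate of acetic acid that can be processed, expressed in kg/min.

Δh = 2.05×(118−59.0) + 395.0 + 1.11×(195−118) = 601.42 kJ/kg
Q = 1380 kJ/s = 1380 kJ/s = 82800 kJ/min
ṁ = Q/Δh = 82800 / 601.42 = 137.67 kg/min

ṁ = 138 kg/min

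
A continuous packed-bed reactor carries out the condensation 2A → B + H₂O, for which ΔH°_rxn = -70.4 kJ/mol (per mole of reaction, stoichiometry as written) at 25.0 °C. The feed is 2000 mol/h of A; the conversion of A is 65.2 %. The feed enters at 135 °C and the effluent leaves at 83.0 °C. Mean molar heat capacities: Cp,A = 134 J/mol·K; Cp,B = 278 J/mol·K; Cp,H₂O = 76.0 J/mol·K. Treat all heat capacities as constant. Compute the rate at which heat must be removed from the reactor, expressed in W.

Q_out = 15700 W

Extent of reaction ξ = 0.652 × 2000 / 2 = 652 mol/h
Reaction term: ξ·ΔH°_rxn = 652 × -70.4 = -45901 kJ/h
Sensible, feed 135→25 °C: -29480 kJ/h
Outlet flows (mol/h): A 696, B 652, H₂O 652
Sensible, products 25→83.0 °C: 18796 kJ/h
Q = ΔH = -56585 kJ/h = -15.718 kW
Heat removed = 15718 W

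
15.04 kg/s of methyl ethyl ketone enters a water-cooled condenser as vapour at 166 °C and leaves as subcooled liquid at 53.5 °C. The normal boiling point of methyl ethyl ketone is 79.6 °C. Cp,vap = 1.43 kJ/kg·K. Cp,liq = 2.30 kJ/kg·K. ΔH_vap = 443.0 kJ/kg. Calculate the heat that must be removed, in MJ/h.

vapour 166→79.6 °C: -123.55 kJ/kg
condensation at 79.6 °C: -443 kJ/kg
liquid 79.6→53.5 °C: -60.03 kJ/kg
Δh = -123.55 + -443 + -60.03 = -626.58 kJ/kg
Q = ṁ·Δh = 15.04 kg/s × -626.58 kJ/kg = -9423.8 kJ/s
|Q| = 9423.8 kW = 33926 MJ/h

Q_c = 33900 MJ/h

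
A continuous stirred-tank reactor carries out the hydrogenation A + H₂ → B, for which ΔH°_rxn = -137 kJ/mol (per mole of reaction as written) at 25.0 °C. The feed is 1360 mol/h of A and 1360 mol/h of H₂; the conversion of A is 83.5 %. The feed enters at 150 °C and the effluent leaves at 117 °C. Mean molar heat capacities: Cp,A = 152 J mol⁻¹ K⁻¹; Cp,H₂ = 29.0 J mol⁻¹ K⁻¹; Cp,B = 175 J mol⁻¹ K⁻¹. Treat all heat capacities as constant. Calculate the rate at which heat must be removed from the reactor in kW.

Extent of reaction ξ = 0.835 × 1360 = 1135.6 mol/h
Reaction term: ξ·ΔH°_rxn = 1135.6 × -137 = -155580 kJ/h
Sensible, feed 150→25 °C: -30770 kJ/h
Outlet flows (mol/h): A 224.4, H₂ 224.4, B 1135.6
Sensible, products 25→117 °C: 22020 kJ/h
Q = ΔH = -164330 kJ/h = -45.646 kW
Heat removed = 45.646 kW

Q_out = 45.6 kW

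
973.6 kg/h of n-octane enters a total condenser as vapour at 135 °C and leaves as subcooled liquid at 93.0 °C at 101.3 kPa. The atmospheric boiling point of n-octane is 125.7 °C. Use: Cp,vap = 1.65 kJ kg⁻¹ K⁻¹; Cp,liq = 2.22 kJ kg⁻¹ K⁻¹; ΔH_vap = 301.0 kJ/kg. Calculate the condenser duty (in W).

Q_c = 105000 W

vapour 135→125.7 °C: -15.345 kJ/kg
condensation at 125.7 °C: -301 kJ/kg
liquid 125.7→93.0 °C: -72.594 kJ/kg
Δh = -15.345 + -301 + -72.594 = -388.94 kJ/kg
Q = ṁ·Δh = 973.6 kg/h × -388.94 kJ/kg = -378670 kJ/h
|Q| = 105.19 kW = 105190 W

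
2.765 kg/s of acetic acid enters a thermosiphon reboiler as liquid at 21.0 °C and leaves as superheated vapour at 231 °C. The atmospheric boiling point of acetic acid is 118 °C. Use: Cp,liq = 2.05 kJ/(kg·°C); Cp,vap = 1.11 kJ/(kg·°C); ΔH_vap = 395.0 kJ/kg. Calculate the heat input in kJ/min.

liquid 21.0→118 °C: 198.85 kJ/kg
vaporisation at 118 °C: 395 kJ/kg
vapour 118→231 °C: 125.43 kJ/kg
Δh = 198.85 + 395 + 125.43 = 719.28 kJ/kg
Q = ṁ·Δh = 2.765 kg/s × 719.28 kJ/kg = 1988.8 kJ/s
|Q| = 1988.8 kW = 119330 kJ/min

Q = 119000 kJ/min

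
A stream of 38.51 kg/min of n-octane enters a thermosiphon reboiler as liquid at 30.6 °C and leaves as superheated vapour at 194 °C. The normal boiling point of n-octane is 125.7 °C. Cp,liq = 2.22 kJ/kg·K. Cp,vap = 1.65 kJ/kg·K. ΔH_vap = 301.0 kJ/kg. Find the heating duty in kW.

liquid 30.6→125.7 °C: 211.12 kJ/kg
vaporisation at 125.7 °C: 301 kJ/kg
vapour 125.7→194 °C: 112.69 kJ/kg
Δh = 211.12 + 301 + 112.69 = 624.82 kJ/kg
Q = ṁ·Δh = 38.51 kg/min × 624.82 kJ/kg = 24062 kJ/min
|Q| = 401.03 kW

Q = 401 kW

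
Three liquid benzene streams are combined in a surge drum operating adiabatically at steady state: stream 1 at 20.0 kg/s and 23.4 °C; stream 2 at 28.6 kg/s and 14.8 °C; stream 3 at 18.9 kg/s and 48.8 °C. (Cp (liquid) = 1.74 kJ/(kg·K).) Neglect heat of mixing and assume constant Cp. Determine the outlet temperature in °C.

T_out = 26.9 °C

Adiabatic, steady state ⇒ Σ ṁᵢCp,ᵢ(T_out − Tᵢ) = 0
T_out = Σ ṁᵢCp,ᵢTᵢ / Σ ṁᵢCp,ᵢ
      = 3155.7 / 117.45 = 26.868 °C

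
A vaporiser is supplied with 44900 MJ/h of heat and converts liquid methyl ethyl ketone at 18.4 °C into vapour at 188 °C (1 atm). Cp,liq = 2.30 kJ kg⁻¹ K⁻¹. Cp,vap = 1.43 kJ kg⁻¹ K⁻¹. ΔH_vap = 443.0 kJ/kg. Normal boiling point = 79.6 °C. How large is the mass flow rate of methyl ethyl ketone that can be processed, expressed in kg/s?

Δh = 2.30×(79.6−18.4) + 443.0 + 1.43×(188−79.6) = 738.77 kJ/kg
Q = 44900 MJ/h = 12472 kJ/s = 12472 kJ/s
ṁ = Q/Δh = 12472 / 738.77 = 16.882 kg/s

ṁ = 16.9 kg/s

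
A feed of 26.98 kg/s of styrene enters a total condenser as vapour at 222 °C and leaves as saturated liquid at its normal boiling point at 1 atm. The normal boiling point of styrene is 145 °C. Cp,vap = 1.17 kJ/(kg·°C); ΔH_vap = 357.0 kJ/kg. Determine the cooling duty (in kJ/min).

vapour 222→145 °C: -90.09 kJ/kg
condensation at 145 °C: -357 kJ/kg
Δh = -90.09 + -357 = -447.09 kJ/kg
Q = ṁ·Δh = 26.98 kg/s × -447.09 kJ/kg = -12062 kJ/s
|Q| = 12062 kW = 723750 kJ/min

Q_c = 724000 kJ/min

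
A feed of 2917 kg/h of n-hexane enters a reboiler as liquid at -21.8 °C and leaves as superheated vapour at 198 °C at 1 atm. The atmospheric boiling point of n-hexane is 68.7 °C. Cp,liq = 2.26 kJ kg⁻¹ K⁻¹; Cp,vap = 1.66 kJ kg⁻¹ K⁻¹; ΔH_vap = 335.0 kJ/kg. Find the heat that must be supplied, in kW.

liquid -21.8→68.7 °C: 204.53 kJ/kg
vaporisation at 68.7 °C: 335 kJ/kg
vapour 68.7→198 °C: 214.64 kJ/kg
Δh = 204.53 + 335 + 214.64 = 754.17 kJ/kg
Q = ṁ·Δh = 2917 kg/h × 754.17 kJ/kg = 2.1999e+06 kJ/h
|Q| = 611.09 kW

Q = 611 kW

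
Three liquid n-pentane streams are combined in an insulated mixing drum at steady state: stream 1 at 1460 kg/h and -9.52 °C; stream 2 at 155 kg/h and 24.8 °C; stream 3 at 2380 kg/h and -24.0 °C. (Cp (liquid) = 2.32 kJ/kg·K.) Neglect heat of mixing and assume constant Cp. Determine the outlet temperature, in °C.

Adiabatic, steady state ⇒ Σ ṁᵢCp,ᵢ(T_out − Tᵢ) = 0
T_out = Σ ṁᵢCp,ᵢTᵢ / Σ ṁᵢCp,ᵢ
      = -155850 / 9268.4 = -16.815 °C

T_out = -16.8 °C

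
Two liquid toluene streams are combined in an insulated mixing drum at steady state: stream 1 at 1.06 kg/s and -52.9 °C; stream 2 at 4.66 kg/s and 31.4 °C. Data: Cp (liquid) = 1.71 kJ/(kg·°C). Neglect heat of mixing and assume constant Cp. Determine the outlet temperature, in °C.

Energy balance with Q = 0: Σ ṁᵢCp,ᵢ(T_out − Tᵢ) = 0
T_out = Σ ṁᵢCp,ᵢTᵢ / Σ ṁᵢCp,ᵢ
      = 154.33 / 9.7812 = 15.778 °C

T_out = 15.8 °C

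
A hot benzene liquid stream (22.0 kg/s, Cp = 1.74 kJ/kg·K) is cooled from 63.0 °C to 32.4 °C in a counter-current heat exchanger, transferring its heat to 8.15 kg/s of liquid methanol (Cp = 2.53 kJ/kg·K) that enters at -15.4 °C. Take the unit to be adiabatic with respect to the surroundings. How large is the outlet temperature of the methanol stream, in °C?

T_c,out = 41.4 °C

Heat released by hot stream: Q = 22.0 × 1.74 × (63.0 − 32.4) = 1171.4 kJ/s
Energy balance on cold side (adiabatic exchanger): Q = ṁ_c·Cp_c·(T_c,out − T_c,in)
T_c,out = -15.4 + 1171.4/(8.15 × 2.53) = 41.409 °C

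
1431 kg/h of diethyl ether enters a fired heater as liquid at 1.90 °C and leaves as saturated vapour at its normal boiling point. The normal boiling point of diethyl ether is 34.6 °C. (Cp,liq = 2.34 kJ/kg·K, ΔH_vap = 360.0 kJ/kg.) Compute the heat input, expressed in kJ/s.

Q = 174 kJ/s

liquid 1.90→34.6 °C: 76.518 kJ/kg
vaporisation at 34.6 °C: 360 kJ/kg
Δh = 76.518 + 360 = 436.52 kJ/kg
Q = ṁ·Δh = 1431 kg/h × 436.52 kJ/kg = 624660 kJ/h
|Q| = 173.52 kW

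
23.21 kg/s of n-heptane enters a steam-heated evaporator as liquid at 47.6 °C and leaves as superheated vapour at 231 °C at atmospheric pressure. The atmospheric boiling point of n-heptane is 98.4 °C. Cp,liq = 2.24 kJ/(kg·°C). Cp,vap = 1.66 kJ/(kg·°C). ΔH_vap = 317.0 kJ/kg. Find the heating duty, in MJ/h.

Q = 54400 MJ/h

liquid 47.6→98.4 °C: 113.79 kJ/kg
vaporisation at 98.4 °C: 317 kJ/kg
vapour 98.4→231 °C: 220.12 kJ/kg
Δh = 113.79 + 317 + 220.12 = 650.91 kJ/kg
Q = ṁ·Δh = 23.21 kg/s × 650.91 kJ/kg = 15108 kJ/s
|Q| = 15108 kW = 54387 MJ/h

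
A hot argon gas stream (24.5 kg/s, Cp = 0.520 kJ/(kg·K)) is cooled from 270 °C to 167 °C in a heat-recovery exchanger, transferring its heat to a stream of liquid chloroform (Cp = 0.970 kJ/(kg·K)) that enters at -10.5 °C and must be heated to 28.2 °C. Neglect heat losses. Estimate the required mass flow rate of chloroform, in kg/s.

Heat released by hot stream: Q = 24.5 × 0.520 × (270 − 167) = 1312.2 kJ/s
Energy balance on cold side (adiabatic exchanger): Q = ṁ_c·Cp_c·(T_c,out − T_c,in)
ṁ_c = 1312.2 / [0.970 × (28.2 − -10.5)] = 34.956 kg/s

ṁ_c = 35.0 kg/s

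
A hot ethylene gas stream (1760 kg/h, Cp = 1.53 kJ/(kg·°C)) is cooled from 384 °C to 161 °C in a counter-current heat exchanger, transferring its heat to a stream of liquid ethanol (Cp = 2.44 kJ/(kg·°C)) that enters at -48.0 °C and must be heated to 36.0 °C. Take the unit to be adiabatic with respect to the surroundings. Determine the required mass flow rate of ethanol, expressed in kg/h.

ṁ_c = 2930 kg/h

Heat released by hot stream: Q = 1760 × 1.53 × (384 − 161) = 600490 kJ/h
Energy balance on cold side (adiabatic exchanger): Q = ṁ_c·Cp_c·(T_c,out − T_c,in)
ṁ_c = 600490 / [2.44 × (36.0 − -48.0)] = 2929.8 kg/h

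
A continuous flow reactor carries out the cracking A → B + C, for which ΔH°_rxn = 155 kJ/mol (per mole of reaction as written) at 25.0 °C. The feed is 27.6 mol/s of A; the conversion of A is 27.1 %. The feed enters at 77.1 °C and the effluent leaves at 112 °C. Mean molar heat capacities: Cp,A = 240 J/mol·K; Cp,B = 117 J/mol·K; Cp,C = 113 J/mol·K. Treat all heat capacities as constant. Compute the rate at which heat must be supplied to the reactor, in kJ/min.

Q_in = 83000 kJ/min

Extent of reaction ξ = 0.271 × 27.6 = 7.4796 mol/s
Reaction term: ξ·ΔH°_rxn = 7.4796 × 155 = 1159.3 kJ/s
Sensible, feed 77.1→25 °C: -345.11 kJ/s
Outlet flows (mol/s): A 20.12, B 7.4796, C 7.4796
Sensible, products 25→112 °C: 569.78 kJ/s
Q = ΔH = 1384 kJ/s = 1384 kW
Heat supplied = 83041 kJ/min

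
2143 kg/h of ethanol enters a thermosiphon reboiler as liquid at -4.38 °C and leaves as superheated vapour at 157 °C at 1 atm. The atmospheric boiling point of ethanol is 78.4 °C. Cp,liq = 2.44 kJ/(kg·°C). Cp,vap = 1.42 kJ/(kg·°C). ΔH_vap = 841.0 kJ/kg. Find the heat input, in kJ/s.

Q = 687 kJ/s

liquid -4.38→78.4 °C: 201.98 kJ/kg
vaporisation at 78.4 °C: 841 kJ/kg
vapour 78.4→157 °C: 111.61 kJ/kg
Δh = 201.98 + 841 + 111.61 = 1154.6 kJ/kg
Q = ṁ·Δh = 2143 kg/h × 1154.6 kJ/kg = 2.4743e+06 kJ/h
|Q| = 687.3 kW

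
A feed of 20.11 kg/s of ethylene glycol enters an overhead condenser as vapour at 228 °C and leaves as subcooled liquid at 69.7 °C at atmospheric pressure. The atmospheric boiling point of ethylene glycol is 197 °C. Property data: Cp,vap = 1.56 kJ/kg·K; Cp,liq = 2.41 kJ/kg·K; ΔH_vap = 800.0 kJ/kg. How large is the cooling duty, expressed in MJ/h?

Q_c = 83600 MJ/h

vapour 228→197 °C: -48.36 kJ/kg
condensation at 197 °C: -800 kJ/kg
liquid 197→69.7 °C: -306.79 kJ/kg
Δh = -48.36 + -800 + -306.79 = -1155.2 kJ/kg
Q = ṁ·Δh = 20.11 kg/s × -1155.2 kJ/kg = -23230 kJ/s
|Q| = 23230 kW = 83628 MJ/h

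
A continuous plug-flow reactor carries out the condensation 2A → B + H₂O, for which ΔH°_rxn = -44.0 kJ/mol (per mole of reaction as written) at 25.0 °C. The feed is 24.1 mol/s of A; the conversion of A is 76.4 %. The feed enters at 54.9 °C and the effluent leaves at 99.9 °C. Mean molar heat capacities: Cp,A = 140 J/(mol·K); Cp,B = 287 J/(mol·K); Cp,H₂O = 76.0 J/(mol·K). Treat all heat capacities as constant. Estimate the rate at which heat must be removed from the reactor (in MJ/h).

Extent of reaction ξ = 0.764 × 24.1 / 2 = 9.2062 mol/s
Reaction term: ξ·ΔH°_rxn = 9.2062 × -44.0 = -405.07 kJ/s
Sensible, feed 54.9→25 °C: -100.88 kJ/s
Outlet flows (mol/s): A 5.6876, B 9.2062, H₂O 9.2062
Sensible, products 25→99.9 °C: 309.94 kJ/s
Q = ΔH = -196.01 kJ/s = -196.01 kW
Heat removed = 705.64 MJ/h

Q_out = 706 MJ/h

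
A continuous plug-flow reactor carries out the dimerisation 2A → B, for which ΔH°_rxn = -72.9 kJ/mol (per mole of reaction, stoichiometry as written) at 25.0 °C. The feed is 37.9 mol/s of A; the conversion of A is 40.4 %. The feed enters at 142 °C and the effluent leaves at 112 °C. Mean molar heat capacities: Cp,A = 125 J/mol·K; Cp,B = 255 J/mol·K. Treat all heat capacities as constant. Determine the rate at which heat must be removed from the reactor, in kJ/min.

Q_out = 41800 kJ/min

Extent of reaction ξ = 0.404 × 37.9 / 2 = 7.6558 mol/s
Reaction term: ξ·ΔH°_rxn = 7.6558 × -72.9 = -558.11 kJ/s
Sensible, feed 142→25 °C: -554.29 kJ/s
Outlet flows (mol/s): A 22.588, B 7.6558
Sensible, products 25→112 °C: 415.49 kJ/s
Q = ΔH = -696.9 kJ/s = -696.9 kW
Heat removed = 41814 kJ/min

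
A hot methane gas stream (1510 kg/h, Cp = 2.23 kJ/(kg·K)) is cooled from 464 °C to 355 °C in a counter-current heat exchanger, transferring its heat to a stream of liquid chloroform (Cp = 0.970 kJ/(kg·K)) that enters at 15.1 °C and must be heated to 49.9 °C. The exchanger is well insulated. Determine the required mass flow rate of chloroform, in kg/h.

ṁ_c = 10900 kg/h

Heat released by hot stream: Q = 1510 × 2.23 × (464 − 355) = 367040 kJ/h
Energy balance on cold side (adiabatic exchanger): Q = ṁ_c·Cp_c·(T_c,out − T_c,in)
ṁ_c = 367040 / [0.970 × (49.9 − 15.1)] = 10873 kg/h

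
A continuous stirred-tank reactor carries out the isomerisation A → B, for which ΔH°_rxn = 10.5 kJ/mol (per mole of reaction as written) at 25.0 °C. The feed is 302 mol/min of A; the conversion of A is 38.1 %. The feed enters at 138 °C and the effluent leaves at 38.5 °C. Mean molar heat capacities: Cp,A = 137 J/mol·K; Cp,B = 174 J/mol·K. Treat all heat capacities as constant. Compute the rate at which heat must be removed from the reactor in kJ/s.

Q_out = 47.5 kJ/s

Extent of reaction ξ = 0.381 × 302 = 115.06 mol/min
Reaction term: ξ·ΔH°_rxn = 115.06 × 10.5 = 1208.2 kJ/min
Sensible, feed 138→25 °C: -4675.3 kJ/min
Outlet flows (mol/min): A 186.94, B 115.06
Sensible, products 25→38.5 °C: 616.02 kJ/min
Q = ΔH = -2851.1 kJ/min = -47.518 kW
Heat removed = 47.518 kJ/s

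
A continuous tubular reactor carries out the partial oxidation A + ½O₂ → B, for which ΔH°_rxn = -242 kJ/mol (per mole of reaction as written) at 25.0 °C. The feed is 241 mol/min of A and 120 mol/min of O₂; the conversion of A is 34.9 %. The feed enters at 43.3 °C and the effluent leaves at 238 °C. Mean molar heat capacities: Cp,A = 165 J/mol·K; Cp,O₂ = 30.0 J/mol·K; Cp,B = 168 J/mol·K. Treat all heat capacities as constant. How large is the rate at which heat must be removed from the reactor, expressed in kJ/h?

Q_out = 728000 kJ/h

Extent of reaction ξ = 0.349 × 241 = 84.109 mol/min
Reaction term: ξ·ΔH°_rxn = 84.109 × -242 = -20354 kJ/min
Sensible, feed 43.3→25 °C: -793.58 kJ/min
Outlet flows (mol/min): A 156.89, O₂ 77.946, B 84.109
Sensible, products 25→238 °C: 9021.8 kJ/min
Q = ΔH = -12126 kJ/min = -202.1 kW
Heat removed = 727570 kJ/h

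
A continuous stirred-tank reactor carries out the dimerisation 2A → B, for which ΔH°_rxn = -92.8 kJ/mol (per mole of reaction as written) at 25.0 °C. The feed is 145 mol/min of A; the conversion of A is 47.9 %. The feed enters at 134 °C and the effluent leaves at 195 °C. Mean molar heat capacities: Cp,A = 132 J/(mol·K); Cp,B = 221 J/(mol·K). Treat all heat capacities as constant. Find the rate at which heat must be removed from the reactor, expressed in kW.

Extent of reaction ξ = 0.479 × 145 / 2 = 34.727 mol/min
Reaction term: ξ·ΔH°_rxn = 34.727 × -92.8 = -3222.7 kJ/min
Sensible, feed 134→25 °C: -2086.3 kJ/min
Outlet flows (mol/min): A 75.545, B 34.727
Sensible, products 25→195 °C: 2999.9 kJ/min
Q = ΔH = -2309 kJ/min = -38.484 kW
Heat removed = 38.484 kW

Q_out = 38.5 kW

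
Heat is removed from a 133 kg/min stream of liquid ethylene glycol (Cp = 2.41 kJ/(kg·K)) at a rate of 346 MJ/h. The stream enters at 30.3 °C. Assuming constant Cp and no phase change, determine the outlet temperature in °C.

T_out = 12.3 °C

Q = 346 MJ/h = 5766.7 kJ/min
ΔT = Q/(ṁ·Cp) = 5766.7/(133×2.41) = 17.991 K
T_out = 30.3 − 17.991 = 12.309 °C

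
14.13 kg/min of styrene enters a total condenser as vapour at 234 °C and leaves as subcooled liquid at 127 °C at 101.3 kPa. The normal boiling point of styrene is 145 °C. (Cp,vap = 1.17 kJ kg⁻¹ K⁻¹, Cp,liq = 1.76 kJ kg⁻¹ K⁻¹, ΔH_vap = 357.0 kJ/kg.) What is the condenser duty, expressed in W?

vapour 234→145 °C: -104.13 kJ/kg
condensation at 145 °C: -357 kJ/kg
liquid 145→127 °C: -31.68 kJ/kg
Δh = -104.13 + -357 + -31.68 = -492.81 kJ/kg
Q = ṁ·Δh = 14.13 kg/min × -492.81 kJ/kg = -6963.4 kJ/min
|Q| = 116.06 kW = 116060 W

Q_c = 116000 W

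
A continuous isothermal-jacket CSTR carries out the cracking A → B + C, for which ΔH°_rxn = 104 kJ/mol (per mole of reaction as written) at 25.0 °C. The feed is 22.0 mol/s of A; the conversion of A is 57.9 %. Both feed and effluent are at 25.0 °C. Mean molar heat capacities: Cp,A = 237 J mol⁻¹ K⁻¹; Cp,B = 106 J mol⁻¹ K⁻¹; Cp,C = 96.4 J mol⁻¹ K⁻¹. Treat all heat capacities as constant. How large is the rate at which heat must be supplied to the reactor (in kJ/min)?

Extent of reaction ξ = 0.579 × 22.0 = 12.738 mol/s
Reaction term: ξ·ΔH°_rxn = 12.738 × 104 = 1324.8 kJ/s
Q = ΔH = 1324.8 kJ/s = 1324.8 kW
Heat supplied = 79485 kJ/min

Q_in = 79500 kJ/min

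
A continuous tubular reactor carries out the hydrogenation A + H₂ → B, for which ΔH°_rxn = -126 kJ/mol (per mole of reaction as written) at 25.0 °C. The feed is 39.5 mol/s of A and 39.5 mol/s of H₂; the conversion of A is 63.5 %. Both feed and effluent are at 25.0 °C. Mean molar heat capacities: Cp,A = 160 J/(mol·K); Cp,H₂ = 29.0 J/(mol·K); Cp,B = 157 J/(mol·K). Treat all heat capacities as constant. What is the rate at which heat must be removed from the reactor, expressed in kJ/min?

Q_out = 190000 kJ/min

Extent of reaction ξ = 0.635 × 39.5 = 25.082 mol/s
Reaction term: ξ·ΔH°_rxn = 25.082 × -126 = -3160.4 kJ/s
Q = ΔH = -3160.4 kJ/s = -3160.4 kW
Heat removed = 189620 kJ/min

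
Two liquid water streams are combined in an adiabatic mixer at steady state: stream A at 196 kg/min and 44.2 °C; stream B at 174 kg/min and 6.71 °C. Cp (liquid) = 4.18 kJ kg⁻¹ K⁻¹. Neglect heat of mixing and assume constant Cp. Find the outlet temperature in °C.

T_out = 26.6 °C

Adiabatic, steady state ⇒ Σ ṁᵢCp,ᵢ(T_out − Tᵢ) = 0
Σ ṁᵢCp,ᵢTᵢ = 196×4.18×44.2 + 174×4.18×6.71 = 41092
Σ ṁᵢCp,ᵢ = 196×4.18 + 174×4.18 = 1546.6
T_out = 41092 / 1546.6 = 26.57 °C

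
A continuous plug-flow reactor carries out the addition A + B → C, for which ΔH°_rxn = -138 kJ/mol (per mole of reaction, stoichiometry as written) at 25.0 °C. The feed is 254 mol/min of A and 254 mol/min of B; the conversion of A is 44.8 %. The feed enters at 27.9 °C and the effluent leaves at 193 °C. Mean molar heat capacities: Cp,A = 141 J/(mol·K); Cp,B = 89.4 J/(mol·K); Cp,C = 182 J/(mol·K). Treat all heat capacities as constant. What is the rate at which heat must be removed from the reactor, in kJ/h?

Q_out = 418000 kJ/h

Extent of reaction ξ = 0.448 × 254 = 113.79 mol/min
Reaction term: ξ·ΔH°_rxn = 113.79 × -138 = -15703 kJ/min
Sensible, feed 27.9→25 °C: -169.71 kJ/min
Outlet flows (mol/min): A 140.21, B 140.21, C 113.79
Sensible, products 25→193 °C: 8906.4 kJ/min
Q = ΔH = -6966.6 kJ/min = -116.11 kW
Heat removed = 418000 kJ/h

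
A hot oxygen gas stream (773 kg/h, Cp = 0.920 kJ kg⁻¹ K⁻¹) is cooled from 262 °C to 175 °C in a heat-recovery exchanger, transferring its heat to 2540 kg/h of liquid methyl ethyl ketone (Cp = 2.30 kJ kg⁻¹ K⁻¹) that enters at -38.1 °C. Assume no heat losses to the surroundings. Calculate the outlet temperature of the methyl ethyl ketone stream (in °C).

T_c,out = -27.5 °C

Heat released by hot stream: Q = 773 × 0.920 × (262 − 175) = 61871 kJ/h
Energy balance on cold side (adiabatic exchanger): Q = ṁ_c·Cp_c·(T_c,out − T_c,in)
T_c,out = -38.1 + 61871/(2540 × 2.30) = -27.509 °C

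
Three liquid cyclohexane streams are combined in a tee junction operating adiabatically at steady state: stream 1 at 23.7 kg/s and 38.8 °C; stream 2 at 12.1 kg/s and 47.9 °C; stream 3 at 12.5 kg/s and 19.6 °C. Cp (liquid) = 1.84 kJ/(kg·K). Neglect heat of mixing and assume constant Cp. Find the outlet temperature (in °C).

Adiabatic, steady state ⇒ Σ ṁᵢCp,ᵢ(T_out − Tᵢ) = 0
Σ ṁᵢCp,ᵢTᵢ = 23.7×1.84×38.8 + 12.1×1.84×47.9 + 12.5×1.84×19.6 = 3209.2
Σ ṁᵢCp,ᵢ = 23.7×1.84 + 12.1×1.84 + 12.5×1.84 = 88.872
T_out = 3209.2 / 88.872 = 36.111 °C

T_out = 36.1 °C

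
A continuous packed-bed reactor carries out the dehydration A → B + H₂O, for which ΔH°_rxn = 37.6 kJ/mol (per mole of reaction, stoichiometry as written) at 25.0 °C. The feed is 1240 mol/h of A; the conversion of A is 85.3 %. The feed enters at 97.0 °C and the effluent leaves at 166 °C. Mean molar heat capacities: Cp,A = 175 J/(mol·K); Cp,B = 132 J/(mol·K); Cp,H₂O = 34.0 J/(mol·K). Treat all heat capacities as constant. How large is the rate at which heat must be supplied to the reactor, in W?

Extent of reaction ξ = 0.853 × 1240 = 1057.7 mol/h
Reaction term: ξ·ΔH°_rxn = 1057.7 × 37.6 = 39770 kJ/h
Sensible, feed 97.0→25 °C: -15624 kJ/h
Outlet flows (mol/h): A 182.28, B 1057.7, H₂O 1057.7
Sensible, products 25→166 °C: 29255 kJ/h
Q = ΔH = 53401 kJ/h = 14.834 kW
Heat supplied = 14834 W

Q_in = 14800 W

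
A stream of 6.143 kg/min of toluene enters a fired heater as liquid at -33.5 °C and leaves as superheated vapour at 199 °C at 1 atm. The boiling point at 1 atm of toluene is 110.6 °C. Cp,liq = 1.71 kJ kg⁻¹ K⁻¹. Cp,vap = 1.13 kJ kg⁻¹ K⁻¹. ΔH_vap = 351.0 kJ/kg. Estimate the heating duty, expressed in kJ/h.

liquid -33.5→110.6 °C: 246.41 kJ/kg
vaporisation at 110.6 °C: 351 kJ/kg
vapour 110.6→199 °C: 99.892 kJ/kg
Δh = 246.41 + 351 + 99.892 = 697.3 kJ/kg
Q = ṁ·Δh = 6.143 kg/min × 697.3 kJ/kg = 4283.5 kJ/min
|Q| = 71.392 kW = 257010 kJ/h

Q = 257000 kJ/h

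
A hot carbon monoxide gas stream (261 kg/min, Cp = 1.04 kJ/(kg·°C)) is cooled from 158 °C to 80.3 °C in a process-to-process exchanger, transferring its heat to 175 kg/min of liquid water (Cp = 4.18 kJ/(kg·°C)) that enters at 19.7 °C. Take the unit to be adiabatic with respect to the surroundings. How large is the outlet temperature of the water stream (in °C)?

T_c,out = 48.5 °C

Heat released by hot stream: Q = 261 × 1.04 × (158 − 80.3) = 21091 kJ/min
Energy balance on cold side (adiabatic exchanger): Q = ṁ_c·Cp_c·(T_c,out − T_c,in)
T_c,out = 19.7 + 21091/(175 × 4.18) = 48.532 °C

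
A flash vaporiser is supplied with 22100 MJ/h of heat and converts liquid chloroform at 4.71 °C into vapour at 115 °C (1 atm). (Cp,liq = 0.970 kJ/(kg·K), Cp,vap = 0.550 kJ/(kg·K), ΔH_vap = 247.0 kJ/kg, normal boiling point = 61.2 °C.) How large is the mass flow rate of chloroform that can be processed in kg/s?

ṁ = 18.5 kg/s

Δh = 0.970×(61.2−4.71) + 247.0 + 0.550×(115−61.2) = 331.39 kJ/kg
Q = 22100 MJ/h = 6138.9 kJ/s = 6138.9 kJ/s
ṁ = Q/Δh = 6138.9 / 331.39 = 18.525 kg/s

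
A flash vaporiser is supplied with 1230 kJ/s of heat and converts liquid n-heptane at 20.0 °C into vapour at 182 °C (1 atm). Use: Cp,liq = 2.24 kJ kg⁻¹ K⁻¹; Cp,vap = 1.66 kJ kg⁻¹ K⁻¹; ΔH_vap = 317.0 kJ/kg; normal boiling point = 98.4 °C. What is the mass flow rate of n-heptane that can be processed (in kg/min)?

ṁ = 117 kg/min

Δh = 2.24×(98.4−20.0) + 317.0 + 1.66×(182−98.4) = 631.39 kJ/kg
Q = 1230 kJ/s = 1230 kJ/s = 73800 kJ/min
ṁ = Q/Δh = 73800 / 631.39 = 116.88 kg/min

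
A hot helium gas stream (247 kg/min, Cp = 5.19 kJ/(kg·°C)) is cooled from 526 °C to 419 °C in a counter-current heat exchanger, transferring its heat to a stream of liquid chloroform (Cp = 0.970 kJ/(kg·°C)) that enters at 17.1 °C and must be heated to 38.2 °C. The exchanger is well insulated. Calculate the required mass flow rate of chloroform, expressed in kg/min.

Heat released by hot stream: Q = 247 × 5.19 × (526 − 419) = 137170 kJ/min
Energy balance on cold side (adiabatic exchanger): Q = ṁ_c·Cp_c·(T_c,out − T_c,in)
ṁ_c = 137170 / [0.970 × (38.2 − 17.1)] = 6701.8 kg/min

ṁ_c = 6700 kg/min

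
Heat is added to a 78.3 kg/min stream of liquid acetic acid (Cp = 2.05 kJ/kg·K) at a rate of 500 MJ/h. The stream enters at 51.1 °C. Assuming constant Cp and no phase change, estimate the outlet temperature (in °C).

Q = 500 MJ/h = 8333.3 kJ/min
ΔT = Q/(ṁ·Cp) = 8333.3/(78.3×2.05) = 51.916 K
T_out = 51.1 + 51.916 = 103.02 °C

T_out = 103 °C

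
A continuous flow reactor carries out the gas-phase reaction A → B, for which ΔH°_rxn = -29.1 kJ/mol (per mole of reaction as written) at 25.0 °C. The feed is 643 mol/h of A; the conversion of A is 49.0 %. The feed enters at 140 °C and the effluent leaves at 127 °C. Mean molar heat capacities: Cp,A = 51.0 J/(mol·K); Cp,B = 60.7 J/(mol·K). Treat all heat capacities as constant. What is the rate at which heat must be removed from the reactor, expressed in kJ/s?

Extent of reaction ξ = 0.490 × 643 = 315.07 mol/h
Reaction term: ξ·ΔH°_rxn = 315.07 × -29.1 = -9168.5 kJ/h
Sensible, feed 140→25 °C: -3771.2 kJ/h
Outlet flows (mol/h): A 327.93, B 315.07
Sensible, products 25→127 °C: 3656.6 kJ/h
Q = ΔH = -9283.1 kJ/h = -2.5786 kW
Heat removed = 2.5786 kJ/s

Q_out = 2.58 kJ/s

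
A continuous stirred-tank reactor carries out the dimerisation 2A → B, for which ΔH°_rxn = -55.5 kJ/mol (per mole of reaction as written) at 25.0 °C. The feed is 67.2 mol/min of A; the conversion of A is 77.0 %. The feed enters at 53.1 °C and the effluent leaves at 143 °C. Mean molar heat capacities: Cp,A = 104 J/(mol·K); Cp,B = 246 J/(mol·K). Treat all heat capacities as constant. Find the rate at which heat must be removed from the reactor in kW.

Extent of reaction ξ = 0.770 × 67.2 / 2 = 25.872 mol/min
Reaction term: ξ·ΔH°_rxn = 25.872 × -55.5 = -1435.9 kJ/min
Sensible, feed 53.1→25 °C: -196.39 kJ/min
Outlet flows (mol/min): A 15.456, B 25.872
Sensible, products 25→143 °C: 940.69 kJ/min
Q = ΔH = -691.59 kJ/min = -11.527 kW
Heat removed = 11.527 kW

Q_out = 11.5 kW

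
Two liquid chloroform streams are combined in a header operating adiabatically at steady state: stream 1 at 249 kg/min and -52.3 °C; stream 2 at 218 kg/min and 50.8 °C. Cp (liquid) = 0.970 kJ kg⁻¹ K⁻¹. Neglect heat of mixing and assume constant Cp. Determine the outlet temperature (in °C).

T_out = -4.17 °C

No heat crosses the boundary, so H_out = H_in.
Σ ṁᵢCp,ᵢTᵢ = 249×0.970×-52.3 + 218×0.970×50.8 = -1889.9
Σ ṁᵢCp,ᵢ = 249×0.970 + 218×0.970 = 452.99
T_out = -1889.9 / 452.99 = -4.1719 °C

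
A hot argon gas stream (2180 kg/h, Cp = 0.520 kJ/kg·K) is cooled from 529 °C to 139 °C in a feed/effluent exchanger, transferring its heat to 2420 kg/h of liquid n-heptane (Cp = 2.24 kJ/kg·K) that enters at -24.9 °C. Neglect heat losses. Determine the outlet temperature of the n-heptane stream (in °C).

T_c,out = 56.7 °C

Heat released by hot stream: Q = 2180 × 0.520 × (529 − 139) = 442100 kJ/h
Energy balance on cold side (adiabatic exchanger): Q = ṁ_c·Cp_c·(T_c,out − T_c,in)
T_c,out = -24.9 + 442100/(2420 × 2.24) = 56.657 °C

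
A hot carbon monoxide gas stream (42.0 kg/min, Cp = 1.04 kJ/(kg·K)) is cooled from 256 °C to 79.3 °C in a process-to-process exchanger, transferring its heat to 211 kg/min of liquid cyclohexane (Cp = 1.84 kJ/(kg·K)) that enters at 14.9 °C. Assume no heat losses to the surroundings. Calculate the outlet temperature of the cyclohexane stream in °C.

T_c,out = 34.8 °C

Heat released by hot stream: Q = 42.0 × 1.04 × (256 − 79.3) = 7718.3 kJ/min
Energy balance on cold side (adiabatic exchanger): Q = ṁ_c·Cp_c·(T_c,out − T_c,in)
T_c,out = 14.9 + 7718.3/(211 × 1.84) = 34.78 °C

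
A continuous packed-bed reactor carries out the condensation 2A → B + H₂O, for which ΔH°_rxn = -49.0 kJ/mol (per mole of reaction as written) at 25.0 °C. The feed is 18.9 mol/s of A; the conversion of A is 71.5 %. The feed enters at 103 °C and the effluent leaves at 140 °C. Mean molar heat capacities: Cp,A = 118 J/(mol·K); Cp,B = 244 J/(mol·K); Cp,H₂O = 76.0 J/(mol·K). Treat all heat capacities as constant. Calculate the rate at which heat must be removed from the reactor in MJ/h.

Extent of reaction ξ = 0.715 × 18.9 / 2 = 6.7567 mol/s
Reaction term: ξ·ΔH°_rxn = 6.7567 × -49.0 = -331.08 kJ/s
Sensible, feed 103→25 °C: -173.96 kJ/s
Outlet flows (mol/s): A 5.3865, B 6.7567, H₂O 6.7567
Sensible, products 25→140 °C: 321.74 kJ/s
Q = ΔH = -183.29 kJ/s = -183.29 kW
Heat removed = 659.86 MJ/h

Q_out = 660 MJ/h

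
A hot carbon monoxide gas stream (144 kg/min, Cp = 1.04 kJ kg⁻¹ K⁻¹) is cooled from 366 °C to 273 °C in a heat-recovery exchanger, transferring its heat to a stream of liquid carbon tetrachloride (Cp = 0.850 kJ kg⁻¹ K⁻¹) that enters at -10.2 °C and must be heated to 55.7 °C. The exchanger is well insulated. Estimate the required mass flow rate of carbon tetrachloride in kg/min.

Heat released by hot stream: Q = 144 × 1.04 × (366 − 273) = 13928 kJ/min
Energy balance on cold side (adiabatic exchanger): Q = ṁ_c·Cp_c·(T_c,out − T_c,in)
ṁ_c = 13928 / [0.850 × (55.7 − -10.2)] = 248.64 kg/min

ṁ_c = 249 kg/min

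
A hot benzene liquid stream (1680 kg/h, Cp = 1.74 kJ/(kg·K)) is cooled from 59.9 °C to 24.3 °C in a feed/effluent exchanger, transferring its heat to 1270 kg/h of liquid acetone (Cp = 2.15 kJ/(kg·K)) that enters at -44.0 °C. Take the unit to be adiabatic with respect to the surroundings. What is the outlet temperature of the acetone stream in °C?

T_c,out = -5.89 °C

Heat released by hot stream: Q = 1680 × 1.74 × (59.9 − 24.3) = 104070 kJ/h
Energy balance on cold side (adiabatic exchanger): Q = ṁ_c·Cp_c·(T_c,out − T_c,in)
T_c,out = -44.0 + 104070/(1270 × 2.15) = -5.8876 °C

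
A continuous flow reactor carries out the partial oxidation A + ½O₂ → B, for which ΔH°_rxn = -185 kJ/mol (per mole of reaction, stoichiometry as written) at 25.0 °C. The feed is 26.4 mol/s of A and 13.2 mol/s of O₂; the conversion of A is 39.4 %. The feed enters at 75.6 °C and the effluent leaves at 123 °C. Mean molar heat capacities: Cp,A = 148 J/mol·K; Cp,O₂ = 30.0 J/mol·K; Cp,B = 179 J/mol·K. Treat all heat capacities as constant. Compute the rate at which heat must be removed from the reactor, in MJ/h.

Q_out = 6130 MJ/h

Extent of reaction ξ = 0.394 × 26.4 = 10.402 mol/s
Reaction term: ξ·ΔH°_rxn = 10.402 × -185 = -1924.3 kJ/s
Sensible, feed 75.6→25 °C: -217.74 kJ/s
Outlet flows (mol/s): A 15.998, O₂ 7.9992, B 10.402
Sensible, products 25→123 °C: 438.02 kJ/s
Q = ΔH = -1704 kJ/s = -1704 kW
Heat removed = 6134.5 MJ/h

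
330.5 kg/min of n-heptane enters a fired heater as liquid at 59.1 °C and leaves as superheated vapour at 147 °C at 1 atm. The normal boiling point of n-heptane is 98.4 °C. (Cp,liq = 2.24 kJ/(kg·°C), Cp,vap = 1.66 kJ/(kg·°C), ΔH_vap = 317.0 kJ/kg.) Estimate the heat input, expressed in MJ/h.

liquid 59.1→98.4 °C: 88.032 kJ/kg
vaporisation at 98.4 °C: 317 kJ/kg
vapour 98.4→147 °C: 80.676 kJ/kg
Δh = 88.032 + 317 + 80.676 = 485.71 kJ/kg
Q = ṁ·Δh = 330.5 kg/min × 485.71 kJ/kg = 160530 kJ/min
|Q| = 2675.4 kW = 9631.6 MJ/h

Q = 9630 MJ/h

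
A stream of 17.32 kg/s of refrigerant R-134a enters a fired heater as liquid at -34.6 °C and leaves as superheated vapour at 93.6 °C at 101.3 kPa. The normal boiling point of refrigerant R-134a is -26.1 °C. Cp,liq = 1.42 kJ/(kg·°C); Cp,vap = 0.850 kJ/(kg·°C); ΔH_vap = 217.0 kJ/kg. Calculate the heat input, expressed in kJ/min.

Q = 344000 kJ/min

liquid -34.6→-26.1 °C: 12.07 kJ/kg
vaporisation at -26.1 °C: 217 kJ/kg
vapour -26.1→93.6 °C: 101.74 kJ/kg
Δh = 12.07 + 217 + 101.74 = 330.81 kJ/kg
Q = ṁ·Δh = 17.32 kg/s × 330.81 kJ/kg = 5729.7 kJ/s
|Q| = 5729.7 kW = 343780 kJ/min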